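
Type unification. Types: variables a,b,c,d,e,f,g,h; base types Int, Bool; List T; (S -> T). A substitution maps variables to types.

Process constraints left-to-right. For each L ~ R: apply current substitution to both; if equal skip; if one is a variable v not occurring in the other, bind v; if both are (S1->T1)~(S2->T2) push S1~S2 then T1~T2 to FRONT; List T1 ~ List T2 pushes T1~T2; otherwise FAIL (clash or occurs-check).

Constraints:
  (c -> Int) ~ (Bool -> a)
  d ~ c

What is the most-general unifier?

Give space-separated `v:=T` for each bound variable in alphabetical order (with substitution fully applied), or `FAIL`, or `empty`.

Answer: a:=Int c:=Bool d:=Bool

Derivation:
step 1: unify (c -> Int) ~ (Bool -> a)  [subst: {-} | 1 pending]
  -> decompose arrow: push c~Bool, Int~a
step 2: unify c ~ Bool  [subst: {-} | 2 pending]
  bind c := Bool
step 3: unify Int ~ a  [subst: {c:=Bool} | 1 pending]
  bind a := Int
step 4: unify d ~ Bool  [subst: {c:=Bool, a:=Int} | 0 pending]
  bind d := Bool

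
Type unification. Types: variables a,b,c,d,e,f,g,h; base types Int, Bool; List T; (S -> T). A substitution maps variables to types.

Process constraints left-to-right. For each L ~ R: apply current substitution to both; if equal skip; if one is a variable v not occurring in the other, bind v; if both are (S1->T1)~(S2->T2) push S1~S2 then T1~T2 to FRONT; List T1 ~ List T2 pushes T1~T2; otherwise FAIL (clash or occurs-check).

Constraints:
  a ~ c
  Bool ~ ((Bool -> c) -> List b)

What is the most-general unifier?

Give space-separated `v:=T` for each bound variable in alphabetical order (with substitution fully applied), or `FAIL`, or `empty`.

step 1: unify a ~ c  [subst: {-} | 1 pending]
  bind a := c
step 2: unify Bool ~ ((Bool -> c) -> List b)  [subst: {a:=c} | 0 pending]
  clash: Bool vs ((Bool -> c) -> List b)

Answer: FAIL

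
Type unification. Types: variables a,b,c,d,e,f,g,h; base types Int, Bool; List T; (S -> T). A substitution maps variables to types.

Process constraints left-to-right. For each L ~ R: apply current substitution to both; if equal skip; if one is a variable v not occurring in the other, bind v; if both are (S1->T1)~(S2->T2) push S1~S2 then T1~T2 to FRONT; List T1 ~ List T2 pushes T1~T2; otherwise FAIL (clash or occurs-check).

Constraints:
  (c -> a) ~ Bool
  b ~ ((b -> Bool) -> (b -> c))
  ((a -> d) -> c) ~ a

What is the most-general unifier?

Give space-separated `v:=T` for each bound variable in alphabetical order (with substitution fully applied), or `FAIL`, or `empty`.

Answer: FAIL

Derivation:
step 1: unify (c -> a) ~ Bool  [subst: {-} | 2 pending]
  clash: (c -> a) vs Bool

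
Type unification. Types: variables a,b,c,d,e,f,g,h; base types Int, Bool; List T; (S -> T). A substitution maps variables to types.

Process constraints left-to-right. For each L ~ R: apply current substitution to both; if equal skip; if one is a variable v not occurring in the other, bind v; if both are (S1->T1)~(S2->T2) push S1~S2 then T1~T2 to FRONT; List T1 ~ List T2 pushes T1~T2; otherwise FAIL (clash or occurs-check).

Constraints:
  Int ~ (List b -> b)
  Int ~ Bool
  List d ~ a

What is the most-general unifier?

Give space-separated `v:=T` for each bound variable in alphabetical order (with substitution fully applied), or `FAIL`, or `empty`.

step 1: unify Int ~ (List b -> b)  [subst: {-} | 2 pending]
  clash: Int vs (List b -> b)

Answer: FAIL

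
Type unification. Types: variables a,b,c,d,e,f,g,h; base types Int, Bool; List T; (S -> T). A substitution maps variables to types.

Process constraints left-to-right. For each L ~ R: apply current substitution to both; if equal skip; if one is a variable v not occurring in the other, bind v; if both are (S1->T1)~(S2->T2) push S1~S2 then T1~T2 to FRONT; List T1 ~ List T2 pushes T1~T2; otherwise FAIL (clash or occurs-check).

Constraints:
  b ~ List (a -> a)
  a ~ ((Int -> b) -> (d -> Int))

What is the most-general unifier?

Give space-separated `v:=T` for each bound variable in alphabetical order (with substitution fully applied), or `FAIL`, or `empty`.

step 1: unify b ~ List (a -> a)  [subst: {-} | 1 pending]
  bind b := List (a -> a)
step 2: unify a ~ ((Int -> List (a -> a)) -> (d -> Int))  [subst: {b:=List (a -> a)} | 0 pending]
  occurs-check fail: a in ((Int -> List (a -> a)) -> (d -> Int))

Answer: FAIL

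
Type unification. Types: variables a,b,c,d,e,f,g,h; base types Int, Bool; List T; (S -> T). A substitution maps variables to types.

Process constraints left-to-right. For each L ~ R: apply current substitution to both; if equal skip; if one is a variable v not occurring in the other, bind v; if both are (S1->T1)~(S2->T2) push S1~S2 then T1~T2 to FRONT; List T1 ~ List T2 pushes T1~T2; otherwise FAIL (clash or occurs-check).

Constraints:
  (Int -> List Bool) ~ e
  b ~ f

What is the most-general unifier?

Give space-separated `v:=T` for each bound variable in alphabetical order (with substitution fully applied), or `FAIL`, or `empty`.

step 1: unify (Int -> List Bool) ~ e  [subst: {-} | 1 pending]
  bind e := (Int -> List Bool)
step 2: unify b ~ f  [subst: {e:=(Int -> List Bool)} | 0 pending]
  bind b := f

Answer: b:=f e:=(Int -> List Bool)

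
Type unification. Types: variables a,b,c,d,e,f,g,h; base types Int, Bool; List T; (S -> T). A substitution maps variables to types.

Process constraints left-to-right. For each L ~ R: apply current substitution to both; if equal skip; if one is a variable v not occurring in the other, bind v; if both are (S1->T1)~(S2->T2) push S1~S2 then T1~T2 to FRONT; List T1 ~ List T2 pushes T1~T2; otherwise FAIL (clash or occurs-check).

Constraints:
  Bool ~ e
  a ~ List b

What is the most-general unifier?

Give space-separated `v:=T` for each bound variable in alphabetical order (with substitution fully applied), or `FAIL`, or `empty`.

Answer: a:=List b e:=Bool

Derivation:
step 1: unify Bool ~ e  [subst: {-} | 1 pending]
  bind e := Bool
step 2: unify a ~ List b  [subst: {e:=Bool} | 0 pending]
  bind a := List b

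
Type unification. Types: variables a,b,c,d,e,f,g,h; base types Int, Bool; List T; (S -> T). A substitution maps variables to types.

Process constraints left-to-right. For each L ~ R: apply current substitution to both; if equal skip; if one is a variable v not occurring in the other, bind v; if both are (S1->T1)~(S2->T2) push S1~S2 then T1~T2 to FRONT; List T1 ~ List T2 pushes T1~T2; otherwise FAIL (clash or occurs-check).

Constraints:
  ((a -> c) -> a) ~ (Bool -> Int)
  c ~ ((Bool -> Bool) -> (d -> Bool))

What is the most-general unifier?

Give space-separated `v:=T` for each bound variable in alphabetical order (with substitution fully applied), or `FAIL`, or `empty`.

step 1: unify ((a -> c) -> a) ~ (Bool -> Int)  [subst: {-} | 1 pending]
  -> decompose arrow: push (a -> c)~Bool, a~Int
step 2: unify (a -> c) ~ Bool  [subst: {-} | 2 pending]
  clash: (a -> c) vs Bool

Answer: FAIL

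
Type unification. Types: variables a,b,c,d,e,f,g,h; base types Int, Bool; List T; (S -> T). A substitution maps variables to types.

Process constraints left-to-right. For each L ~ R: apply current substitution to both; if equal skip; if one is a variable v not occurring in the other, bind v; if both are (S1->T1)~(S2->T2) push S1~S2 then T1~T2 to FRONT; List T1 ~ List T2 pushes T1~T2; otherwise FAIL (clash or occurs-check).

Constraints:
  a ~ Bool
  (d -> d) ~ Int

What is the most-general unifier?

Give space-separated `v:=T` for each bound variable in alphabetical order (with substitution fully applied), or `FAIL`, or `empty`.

Answer: FAIL

Derivation:
step 1: unify a ~ Bool  [subst: {-} | 1 pending]
  bind a := Bool
step 2: unify (d -> d) ~ Int  [subst: {a:=Bool} | 0 pending]
  clash: (d -> d) vs Int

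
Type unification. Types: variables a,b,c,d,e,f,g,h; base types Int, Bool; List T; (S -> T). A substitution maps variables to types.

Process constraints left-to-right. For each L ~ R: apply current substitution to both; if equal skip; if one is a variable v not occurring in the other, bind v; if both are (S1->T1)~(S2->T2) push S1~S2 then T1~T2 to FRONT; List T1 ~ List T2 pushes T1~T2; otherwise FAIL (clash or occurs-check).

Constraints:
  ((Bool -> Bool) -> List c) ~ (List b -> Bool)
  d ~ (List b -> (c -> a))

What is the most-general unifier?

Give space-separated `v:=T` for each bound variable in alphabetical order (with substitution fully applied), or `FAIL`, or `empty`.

step 1: unify ((Bool -> Bool) -> List c) ~ (List b -> Bool)  [subst: {-} | 1 pending]
  -> decompose arrow: push (Bool -> Bool)~List b, List c~Bool
step 2: unify (Bool -> Bool) ~ List b  [subst: {-} | 2 pending]
  clash: (Bool -> Bool) vs List b

Answer: FAIL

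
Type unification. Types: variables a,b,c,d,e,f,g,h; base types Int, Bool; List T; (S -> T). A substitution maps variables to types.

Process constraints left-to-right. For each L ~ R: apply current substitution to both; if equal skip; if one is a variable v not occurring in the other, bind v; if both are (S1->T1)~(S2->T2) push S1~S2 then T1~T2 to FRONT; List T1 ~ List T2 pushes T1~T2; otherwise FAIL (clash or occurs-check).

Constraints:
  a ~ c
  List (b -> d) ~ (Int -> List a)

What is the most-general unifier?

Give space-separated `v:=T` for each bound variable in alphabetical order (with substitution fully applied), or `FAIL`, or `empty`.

step 1: unify a ~ c  [subst: {-} | 1 pending]
  bind a := c
step 2: unify List (b -> d) ~ (Int -> List c)  [subst: {a:=c} | 0 pending]
  clash: List (b -> d) vs (Int -> List c)

Answer: FAIL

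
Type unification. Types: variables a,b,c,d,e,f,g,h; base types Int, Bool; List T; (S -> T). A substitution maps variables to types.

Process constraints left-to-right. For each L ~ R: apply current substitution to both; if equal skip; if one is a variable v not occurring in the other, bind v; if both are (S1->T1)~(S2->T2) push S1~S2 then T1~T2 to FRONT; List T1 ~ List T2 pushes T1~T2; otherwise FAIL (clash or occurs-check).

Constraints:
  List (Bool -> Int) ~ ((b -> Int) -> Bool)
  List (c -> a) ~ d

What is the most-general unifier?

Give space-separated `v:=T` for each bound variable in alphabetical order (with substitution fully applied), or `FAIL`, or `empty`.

step 1: unify List (Bool -> Int) ~ ((b -> Int) -> Bool)  [subst: {-} | 1 pending]
  clash: List (Bool -> Int) vs ((b -> Int) -> Bool)

Answer: FAIL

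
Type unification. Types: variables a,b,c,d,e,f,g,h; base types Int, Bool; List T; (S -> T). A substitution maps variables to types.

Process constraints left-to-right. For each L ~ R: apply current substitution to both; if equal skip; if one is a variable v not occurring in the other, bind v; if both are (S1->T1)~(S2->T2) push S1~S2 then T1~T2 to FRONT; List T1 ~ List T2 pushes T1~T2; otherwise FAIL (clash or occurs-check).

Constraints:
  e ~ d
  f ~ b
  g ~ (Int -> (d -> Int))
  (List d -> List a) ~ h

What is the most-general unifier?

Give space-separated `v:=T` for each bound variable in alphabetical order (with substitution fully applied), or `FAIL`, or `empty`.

Answer: e:=d f:=b g:=(Int -> (d -> Int)) h:=(List d -> List a)

Derivation:
step 1: unify e ~ d  [subst: {-} | 3 pending]
  bind e := d
step 2: unify f ~ b  [subst: {e:=d} | 2 pending]
  bind f := b
step 3: unify g ~ (Int -> (d -> Int))  [subst: {e:=d, f:=b} | 1 pending]
  bind g := (Int -> (d -> Int))
step 4: unify (List d -> List a) ~ h  [subst: {e:=d, f:=b, g:=(Int -> (d -> Int))} | 0 pending]
  bind h := (List d -> List a)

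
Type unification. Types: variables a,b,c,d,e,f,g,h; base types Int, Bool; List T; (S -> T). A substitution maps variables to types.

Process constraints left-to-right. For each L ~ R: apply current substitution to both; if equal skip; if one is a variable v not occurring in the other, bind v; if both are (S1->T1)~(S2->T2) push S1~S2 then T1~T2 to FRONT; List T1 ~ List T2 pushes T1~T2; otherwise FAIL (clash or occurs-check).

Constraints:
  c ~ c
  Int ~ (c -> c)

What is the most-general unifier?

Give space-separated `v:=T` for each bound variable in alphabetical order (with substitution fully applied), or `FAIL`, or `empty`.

step 1: unify c ~ c  [subst: {-} | 1 pending]
  -> identical, skip
step 2: unify Int ~ (c -> c)  [subst: {-} | 0 pending]
  clash: Int vs (c -> c)

Answer: FAIL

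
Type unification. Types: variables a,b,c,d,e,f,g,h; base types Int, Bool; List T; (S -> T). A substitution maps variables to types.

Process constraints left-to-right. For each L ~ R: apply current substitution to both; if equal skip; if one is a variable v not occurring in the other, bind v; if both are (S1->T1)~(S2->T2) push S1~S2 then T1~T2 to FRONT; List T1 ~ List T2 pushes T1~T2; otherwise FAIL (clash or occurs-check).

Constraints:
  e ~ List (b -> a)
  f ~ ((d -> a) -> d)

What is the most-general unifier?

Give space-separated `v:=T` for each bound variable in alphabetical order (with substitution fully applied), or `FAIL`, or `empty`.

step 1: unify e ~ List (b -> a)  [subst: {-} | 1 pending]
  bind e := List (b -> a)
step 2: unify f ~ ((d -> a) -> d)  [subst: {e:=List (b -> a)} | 0 pending]
  bind f := ((d -> a) -> d)

Answer: e:=List (b -> a) f:=((d -> a) -> d)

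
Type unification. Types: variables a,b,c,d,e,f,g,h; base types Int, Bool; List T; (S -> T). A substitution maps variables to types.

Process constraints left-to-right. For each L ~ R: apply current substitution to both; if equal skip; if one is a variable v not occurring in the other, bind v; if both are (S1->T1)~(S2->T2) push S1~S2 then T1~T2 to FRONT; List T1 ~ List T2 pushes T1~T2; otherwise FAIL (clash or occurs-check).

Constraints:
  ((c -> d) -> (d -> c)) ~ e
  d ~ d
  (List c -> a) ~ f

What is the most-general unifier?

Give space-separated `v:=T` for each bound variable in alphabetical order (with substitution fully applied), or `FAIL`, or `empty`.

Answer: e:=((c -> d) -> (d -> c)) f:=(List c -> a)

Derivation:
step 1: unify ((c -> d) -> (d -> c)) ~ e  [subst: {-} | 2 pending]
  bind e := ((c -> d) -> (d -> c))
step 2: unify d ~ d  [subst: {e:=((c -> d) -> (d -> c))} | 1 pending]
  -> identical, skip
step 3: unify (List c -> a) ~ f  [subst: {e:=((c -> d) -> (d -> c))} | 0 pending]
  bind f := (List c -> a)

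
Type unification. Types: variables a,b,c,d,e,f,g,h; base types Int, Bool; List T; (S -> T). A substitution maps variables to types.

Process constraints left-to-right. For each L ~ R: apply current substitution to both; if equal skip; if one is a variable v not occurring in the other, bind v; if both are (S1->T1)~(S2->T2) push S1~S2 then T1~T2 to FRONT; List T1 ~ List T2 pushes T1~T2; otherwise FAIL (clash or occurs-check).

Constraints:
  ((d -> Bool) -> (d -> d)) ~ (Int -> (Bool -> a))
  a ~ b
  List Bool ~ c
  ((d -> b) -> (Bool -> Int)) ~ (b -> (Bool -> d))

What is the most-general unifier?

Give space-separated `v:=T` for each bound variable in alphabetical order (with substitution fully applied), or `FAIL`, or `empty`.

Answer: FAIL

Derivation:
step 1: unify ((d -> Bool) -> (d -> d)) ~ (Int -> (Bool -> a))  [subst: {-} | 3 pending]
  -> decompose arrow: push (d -> Bool)~Int, (d -> d)~(Bool -> a)
step 2: unify (d -> Bool) ~ Int  [subst: {-} | 4 pending]
  clash: (d -> Bool) vs Int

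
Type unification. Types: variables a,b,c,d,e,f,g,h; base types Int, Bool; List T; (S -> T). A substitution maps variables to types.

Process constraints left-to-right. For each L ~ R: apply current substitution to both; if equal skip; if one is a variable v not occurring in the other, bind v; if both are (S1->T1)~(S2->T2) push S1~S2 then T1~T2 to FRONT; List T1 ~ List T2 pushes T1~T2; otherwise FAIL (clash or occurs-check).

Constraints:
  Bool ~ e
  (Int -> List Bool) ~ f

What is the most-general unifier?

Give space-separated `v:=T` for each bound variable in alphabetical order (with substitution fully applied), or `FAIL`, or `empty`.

step 1: unify Bool ~ e  [subst: {-} | 1 pending]
  bind e := Bool
step 2: unify (Int -> List Bool) ~ f  [subst: {e:=Bool} | 0 pending]
  bind f := (Int -> List Bool)

Answer: e:=Bool f:=(Int -> List Bool)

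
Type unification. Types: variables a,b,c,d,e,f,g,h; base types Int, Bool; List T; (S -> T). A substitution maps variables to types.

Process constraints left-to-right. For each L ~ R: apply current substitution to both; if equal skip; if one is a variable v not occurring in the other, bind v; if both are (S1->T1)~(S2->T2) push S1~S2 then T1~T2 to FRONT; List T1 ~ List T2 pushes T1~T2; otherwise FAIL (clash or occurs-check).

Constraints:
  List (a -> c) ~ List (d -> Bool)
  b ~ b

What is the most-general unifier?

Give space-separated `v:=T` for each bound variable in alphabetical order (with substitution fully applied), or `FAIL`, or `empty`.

Answer: a:=d c:=Bool

Derivation:
step 1: unify List (a -> c) ~ List (d -> Bool)  [subst: {-} | 1 pending]
  -> decompose List: push (a -> c)~(d -> Bool)
step 2: unify (a -> c) ~ (d -> Bool)  [subst: {-} | 1 pending]
  -> decompose arrow: push a~d, c~Bool
step 3: unify a ~ d  [subst: {-} | 2 pending]
  bind a := d
step 4: unify c ~ Bool  [subst: {a:=d} | 1 pending]
  bind c := Bool
step 5: unify b ~ b  [subst: {a:=d, c:=Bool} | 0 pending]
  -> identical, skip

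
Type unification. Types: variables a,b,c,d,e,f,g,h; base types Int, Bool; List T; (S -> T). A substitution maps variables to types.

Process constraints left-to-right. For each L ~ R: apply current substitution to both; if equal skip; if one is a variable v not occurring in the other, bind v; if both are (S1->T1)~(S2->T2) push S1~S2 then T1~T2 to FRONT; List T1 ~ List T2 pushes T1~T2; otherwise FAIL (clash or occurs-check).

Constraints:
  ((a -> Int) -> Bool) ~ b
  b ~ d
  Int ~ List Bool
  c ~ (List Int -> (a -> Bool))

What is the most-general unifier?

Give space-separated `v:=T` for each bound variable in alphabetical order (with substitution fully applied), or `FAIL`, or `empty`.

step 1: unify ((a -> Int) -> Bool) ~ b  [subst: {-} | 3 pending]
  bind b := ((a -> Int) -> Bool)
step 2: unify ((a -> Int) -> Bool) ~ d  [subst: {b:=((a -> Int) -> Bool)} | 2 pending]
  bind d := ((a -> Int) -> Bool)
step 3: unify Int ~ List Bool  [subst: {b:=((a -> Int) -> Bool), d:=((a -> Int) -> Bool)} | 1 pending]
  clash: Int vs List Bool

Answer: FAIL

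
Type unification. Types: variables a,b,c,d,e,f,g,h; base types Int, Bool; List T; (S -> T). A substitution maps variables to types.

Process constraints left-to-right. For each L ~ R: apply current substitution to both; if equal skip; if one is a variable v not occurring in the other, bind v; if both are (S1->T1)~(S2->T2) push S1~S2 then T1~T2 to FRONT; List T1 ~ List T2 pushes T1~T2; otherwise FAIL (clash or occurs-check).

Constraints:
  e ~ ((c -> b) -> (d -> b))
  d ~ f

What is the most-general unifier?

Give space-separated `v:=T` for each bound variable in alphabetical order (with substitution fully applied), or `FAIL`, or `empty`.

step 1: unify e ~ ((c -> b) -> (d -> b))  [subst: {-} | 1 pending]
  bind e := ((c -> b) -> (d -> b))
step 2: unify d ~ f  [subst: {e:=((c -> b) -> (d -> b))} | 0 pending]
  bind d := f

Answer: d:=f e:=((c -> b) -> (f -> b))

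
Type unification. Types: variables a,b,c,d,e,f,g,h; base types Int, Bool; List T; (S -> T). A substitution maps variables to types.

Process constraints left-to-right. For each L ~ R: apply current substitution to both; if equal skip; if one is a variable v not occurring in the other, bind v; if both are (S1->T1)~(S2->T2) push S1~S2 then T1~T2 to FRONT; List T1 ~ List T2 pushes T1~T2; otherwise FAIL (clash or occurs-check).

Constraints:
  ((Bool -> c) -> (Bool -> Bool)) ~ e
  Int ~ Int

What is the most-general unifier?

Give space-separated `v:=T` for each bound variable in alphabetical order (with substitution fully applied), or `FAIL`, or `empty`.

Answer: e:=((Bool -> c) -> (Bool -> Bool))

Derivation:
step 1: unify ((Bool -> c) -> (Bool -> Bool)) ~ e  [subst: {-} | 1 pending]
  bind e := ((Bool -> c) -> (Bool -> Bool))
step 2: unify Int ~ Int  [subst: {e:=((Bool -> c) -> (Bool -> Bool))} | 0 pending]
  -> identical, skip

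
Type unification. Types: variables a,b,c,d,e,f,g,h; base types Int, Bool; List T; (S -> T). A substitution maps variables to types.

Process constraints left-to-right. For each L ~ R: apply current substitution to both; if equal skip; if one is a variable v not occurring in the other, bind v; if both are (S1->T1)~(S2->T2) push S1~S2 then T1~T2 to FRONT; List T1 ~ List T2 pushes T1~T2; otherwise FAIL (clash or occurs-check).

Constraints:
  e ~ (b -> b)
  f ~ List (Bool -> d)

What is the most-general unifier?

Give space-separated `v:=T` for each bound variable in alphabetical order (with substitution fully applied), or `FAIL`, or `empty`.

step 1: unify e ~ (b -> b)  [subst: {-} | 1 pending]
  bind e := (b -> b)
step 2: unify f ~ List (Bool -> d)  [subst: {e:=(b -> b)} | 0 pending]
  bind f := List (Bool -> d)

Answer: e:=(b -> b) f:=List (Bool -> d)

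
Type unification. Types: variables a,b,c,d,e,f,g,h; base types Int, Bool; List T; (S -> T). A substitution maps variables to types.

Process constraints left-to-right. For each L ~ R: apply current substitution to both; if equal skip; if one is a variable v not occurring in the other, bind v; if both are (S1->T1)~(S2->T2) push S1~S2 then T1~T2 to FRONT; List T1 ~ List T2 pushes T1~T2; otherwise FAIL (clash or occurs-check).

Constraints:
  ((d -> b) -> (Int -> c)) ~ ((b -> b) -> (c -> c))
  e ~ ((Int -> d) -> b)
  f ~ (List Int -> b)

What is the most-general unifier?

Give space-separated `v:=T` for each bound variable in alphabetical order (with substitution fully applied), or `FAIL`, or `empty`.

step 1: unify ((d -> b) -> (Int -> c)) ~ ((b -> b) -> (c -> c))  [subst: {-} | 2 pending]
  -> decompose arrow: push (d -> b)~(b -> b), (Int -> c)~(c -> c)
step 2: unify (d -> b) ~ (b -> b)  [subst: {-} | 3 pending]
  -> decompose arrow: push d~b, b~b
step 3: unify d ~ b  [subst: {-} | 4 pending]
  bind d := b
step 4: unify b ~ b  [subst: {d:=b} | 3 pending]
  -> identical, skip
step 5: unify (Int -> c) ~ (c -> c)  [subst: {d:=b} | 2 pending]
  -> decompose arrow: push Int~c, c~c
step 6: unify Int ~ c  [subst: {d:=b} | 3 pending]
  bind c := Int
step 7: unify Int ~ Int  [subst: {d:=b, c:=Int} | 2 pending]
  -> identical, skip
step 8: unify e ~ ((Int -> b) -> b)  [subst: {d:=b, c:=Int} | 1 pending]
  bind e := ((Int -> b) -> b)
step 9: unify f ~ (List Int -> b)  [subst: {d:=b, c:=Int, e:=((Int -> b) -> b)} | 0 pending]
  bind f := (List Int -> b)

Answer: c:=Int d:=b e:=((Int -> b) -> b) f:=(List Int -> b)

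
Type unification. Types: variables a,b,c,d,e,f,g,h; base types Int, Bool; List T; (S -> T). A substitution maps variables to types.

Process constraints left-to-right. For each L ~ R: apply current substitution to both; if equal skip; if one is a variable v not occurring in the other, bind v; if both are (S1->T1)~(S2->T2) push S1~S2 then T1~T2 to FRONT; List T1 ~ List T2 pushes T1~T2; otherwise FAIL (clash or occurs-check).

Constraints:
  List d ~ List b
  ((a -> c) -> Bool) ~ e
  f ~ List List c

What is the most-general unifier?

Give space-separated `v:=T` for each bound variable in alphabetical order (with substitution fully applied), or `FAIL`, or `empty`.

Answer: d:=b e:=((a -> c) -> Bool) f:=List List c

Derivation:
step 1: unify List d ~ List b  [subst: {-} | 2 pending]
  -> decompose List: push d~b
step 2: unify d ~ b  [subst: {-} | 2 pending]
  bind d := b
step 3: unify ((a -> c) -> Bool) ~ e  [subst: {d:=b} | 1 pending]
  bind e := ((a -> c) -> Bool)
step 4: unify f ~ List List c  [subst: {d:=b, e:=((a -> c) -> Bool)} | 0 pending]
  bind f := List List c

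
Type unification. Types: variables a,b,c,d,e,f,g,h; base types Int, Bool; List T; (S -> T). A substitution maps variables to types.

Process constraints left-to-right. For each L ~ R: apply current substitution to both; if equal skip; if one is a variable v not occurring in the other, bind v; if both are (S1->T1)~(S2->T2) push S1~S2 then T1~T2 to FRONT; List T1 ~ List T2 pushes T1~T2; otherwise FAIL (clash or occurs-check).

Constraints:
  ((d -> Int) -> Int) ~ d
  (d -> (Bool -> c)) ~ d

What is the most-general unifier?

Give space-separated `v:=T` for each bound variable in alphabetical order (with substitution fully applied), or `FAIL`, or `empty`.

step 1: unify ((d -> Int) -> Int) ~ d  [subst: {-} | 1 pending]
  occurs-check fail

Answer: FAIL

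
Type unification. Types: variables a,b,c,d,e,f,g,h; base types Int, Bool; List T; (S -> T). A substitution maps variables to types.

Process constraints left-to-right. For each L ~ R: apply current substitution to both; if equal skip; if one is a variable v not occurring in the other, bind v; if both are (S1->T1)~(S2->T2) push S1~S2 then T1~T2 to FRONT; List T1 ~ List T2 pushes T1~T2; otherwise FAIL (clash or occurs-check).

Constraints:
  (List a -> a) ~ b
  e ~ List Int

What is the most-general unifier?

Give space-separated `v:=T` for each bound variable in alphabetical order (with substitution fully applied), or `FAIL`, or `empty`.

step 1: unify (List a -> a) ~ b  [subst: {-} | 1 pending]
  bind b := (List a -> a)
step 2: unify e ~ List Int  [subst: {b:=(List a -> a)} | 0 pending]
  bind e := List Int

Answer: b:=(List a -> a) e:=List Int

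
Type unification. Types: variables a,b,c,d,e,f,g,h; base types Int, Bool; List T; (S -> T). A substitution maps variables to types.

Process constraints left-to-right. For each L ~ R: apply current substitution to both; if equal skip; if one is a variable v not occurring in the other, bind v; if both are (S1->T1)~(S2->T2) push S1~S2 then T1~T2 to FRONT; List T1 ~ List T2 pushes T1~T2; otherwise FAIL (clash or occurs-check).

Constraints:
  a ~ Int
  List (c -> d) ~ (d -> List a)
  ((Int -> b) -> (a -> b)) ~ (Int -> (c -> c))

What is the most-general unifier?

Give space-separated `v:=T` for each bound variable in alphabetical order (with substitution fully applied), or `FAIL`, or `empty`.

Answer: FAIL

Derivation:
step 1: unify a ~ Int  [subst: {-} | 2 pending]
  bind a := Int
step 2: unify List (c -> d) ~ (d -> List Int)  [subst: {a:=Int} | 1 pending]
  clash: List (c -> d) vs (d -> List Int)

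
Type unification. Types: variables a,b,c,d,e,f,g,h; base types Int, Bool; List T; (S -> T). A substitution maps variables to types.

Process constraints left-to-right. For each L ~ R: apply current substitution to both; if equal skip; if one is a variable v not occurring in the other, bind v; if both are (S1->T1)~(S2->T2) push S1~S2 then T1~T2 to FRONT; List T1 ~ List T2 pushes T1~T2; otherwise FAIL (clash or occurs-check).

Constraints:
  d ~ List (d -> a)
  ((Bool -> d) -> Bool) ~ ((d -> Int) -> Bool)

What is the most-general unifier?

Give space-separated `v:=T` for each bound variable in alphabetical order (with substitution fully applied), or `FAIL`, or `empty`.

step 1: unify d ~ List (d -> a)  [subst: {-} | 1 pending]
  occurs-check fail: d in List (d -> a)

Answer: FAIL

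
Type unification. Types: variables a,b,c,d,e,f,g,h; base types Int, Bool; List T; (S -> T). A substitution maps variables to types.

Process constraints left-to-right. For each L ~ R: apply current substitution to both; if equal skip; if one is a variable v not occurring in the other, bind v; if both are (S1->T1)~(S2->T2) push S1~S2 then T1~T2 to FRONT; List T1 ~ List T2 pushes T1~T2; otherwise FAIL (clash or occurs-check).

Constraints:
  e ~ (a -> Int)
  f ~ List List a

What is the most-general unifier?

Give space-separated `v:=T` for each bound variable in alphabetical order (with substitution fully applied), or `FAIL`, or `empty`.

step 1: unify e ~ (a -> Int)  [subst: {-} | 1 pending]
  bind e := (a -> Int)
step 2: unify f ~ List List a  [subst: {e:=(a -> Int)} | 0 pending]
  bind f := List List a

Answer: e:=(a -> Int) f:=List List a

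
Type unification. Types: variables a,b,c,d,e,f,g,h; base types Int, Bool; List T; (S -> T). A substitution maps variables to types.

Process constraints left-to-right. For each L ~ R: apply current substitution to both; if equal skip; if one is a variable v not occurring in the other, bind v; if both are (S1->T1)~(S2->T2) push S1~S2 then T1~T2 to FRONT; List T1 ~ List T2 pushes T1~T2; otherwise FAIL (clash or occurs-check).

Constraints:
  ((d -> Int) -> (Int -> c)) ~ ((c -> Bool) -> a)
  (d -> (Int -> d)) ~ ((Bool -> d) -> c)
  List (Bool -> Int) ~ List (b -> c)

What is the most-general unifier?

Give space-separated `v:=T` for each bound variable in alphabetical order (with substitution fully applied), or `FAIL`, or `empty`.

step 1: unify ((d -> Int) -> (Int -> c)) ~ ((c -> Bool) -> a)  [subst: {-} | 2 pending]
  -> decompose arrow: push (d -> Int)~(c -> Bool), (Int -> c)~a
step 2: unify (d -> Int) ~ (c -> Bool)  [subst: {-} | 3 pending]
  -> decompose arrow: push d~c, Int~Bool
step 3: unify d ~ c  [subst: {-} | 4 pending]
  bind d := c
step 4: unify Int ~ Bool  [subst: {d:=c} | 3 pending]
  clash: Int vs Bool

Answer: FAIL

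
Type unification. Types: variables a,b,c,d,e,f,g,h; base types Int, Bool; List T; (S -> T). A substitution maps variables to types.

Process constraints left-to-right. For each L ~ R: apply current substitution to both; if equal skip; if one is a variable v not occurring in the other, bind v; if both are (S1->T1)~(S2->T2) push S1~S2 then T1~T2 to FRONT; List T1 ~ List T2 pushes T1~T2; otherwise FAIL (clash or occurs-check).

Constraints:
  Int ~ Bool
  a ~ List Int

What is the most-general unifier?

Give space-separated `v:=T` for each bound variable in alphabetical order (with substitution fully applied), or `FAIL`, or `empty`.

Answer: FAIL

Derivation:
step 1: unify Int ~ Bool  [subst: {-} | 1 pending]
  clash: Int vs Bool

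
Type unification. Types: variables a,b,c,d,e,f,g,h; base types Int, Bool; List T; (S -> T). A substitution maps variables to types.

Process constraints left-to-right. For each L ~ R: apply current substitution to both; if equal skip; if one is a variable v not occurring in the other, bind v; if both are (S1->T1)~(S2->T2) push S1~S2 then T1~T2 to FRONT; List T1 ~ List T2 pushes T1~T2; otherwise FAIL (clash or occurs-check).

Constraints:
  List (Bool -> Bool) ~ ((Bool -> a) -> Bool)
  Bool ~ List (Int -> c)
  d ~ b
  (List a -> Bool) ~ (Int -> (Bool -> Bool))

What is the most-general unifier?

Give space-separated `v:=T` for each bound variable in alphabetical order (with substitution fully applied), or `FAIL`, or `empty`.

step 1: unify List (Bool -> Bool) ~ ((Bool -> a) -> Bool)  [subst: {-} | 3 pending]
  clash: List (Bool -> Bool) vs ((Bool -> a) -> Bool)

Answer: FAIL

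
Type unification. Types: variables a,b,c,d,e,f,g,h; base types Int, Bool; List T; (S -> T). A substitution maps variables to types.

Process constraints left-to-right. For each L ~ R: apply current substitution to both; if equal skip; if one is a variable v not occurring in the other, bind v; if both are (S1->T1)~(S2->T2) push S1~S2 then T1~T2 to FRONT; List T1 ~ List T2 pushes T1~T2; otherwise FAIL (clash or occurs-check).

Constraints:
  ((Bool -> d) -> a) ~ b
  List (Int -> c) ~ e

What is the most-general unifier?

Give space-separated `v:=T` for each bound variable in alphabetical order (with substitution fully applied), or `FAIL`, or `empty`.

Answer: b:=((Bool -> d) -> a) e:=List (Int -> c)

Derivation:
step 1: unify ((Bool -> d) -> a) ~ b  [subst: {-} | 1 pending]
  bind b := ((Bool -> d) -> a)
step 2: unify List (Int -> c) ~ e  [subst: {b:=((Bool -> d) -> a)} | 0 pending]
  bind e := List (Int -> c)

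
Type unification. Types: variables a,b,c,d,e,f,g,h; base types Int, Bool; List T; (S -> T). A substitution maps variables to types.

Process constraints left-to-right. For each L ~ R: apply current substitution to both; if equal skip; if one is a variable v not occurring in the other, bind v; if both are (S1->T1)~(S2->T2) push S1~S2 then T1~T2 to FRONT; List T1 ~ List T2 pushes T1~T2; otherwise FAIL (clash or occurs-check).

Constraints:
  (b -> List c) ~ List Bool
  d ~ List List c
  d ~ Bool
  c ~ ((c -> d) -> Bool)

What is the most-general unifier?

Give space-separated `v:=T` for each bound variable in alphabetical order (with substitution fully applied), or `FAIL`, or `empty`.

step 1: unify (b -> List c) ~ List Bool  [subst: {-} | 3 pending]
  clash: (b -> List c) vs List Bool

Answer: FAIL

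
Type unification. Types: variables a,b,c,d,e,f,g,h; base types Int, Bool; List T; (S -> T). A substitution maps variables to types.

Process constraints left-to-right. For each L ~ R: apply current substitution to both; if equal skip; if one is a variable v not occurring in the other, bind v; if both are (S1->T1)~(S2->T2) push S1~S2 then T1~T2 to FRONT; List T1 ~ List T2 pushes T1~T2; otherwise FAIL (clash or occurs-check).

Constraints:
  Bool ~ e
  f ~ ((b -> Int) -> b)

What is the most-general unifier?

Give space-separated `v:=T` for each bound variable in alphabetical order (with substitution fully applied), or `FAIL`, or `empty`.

step 1: unify Bool ~ e  [subst: {-} | 1 pending]
  bind e := Bool
step 2: unify f ~ ((b -> Int) -> b)  [subst: {e:=Bool} | 0 pending]
  bind f := ((b -> Int) -> b)

Answer: e:=Bool f:=((b -> Int) -> b)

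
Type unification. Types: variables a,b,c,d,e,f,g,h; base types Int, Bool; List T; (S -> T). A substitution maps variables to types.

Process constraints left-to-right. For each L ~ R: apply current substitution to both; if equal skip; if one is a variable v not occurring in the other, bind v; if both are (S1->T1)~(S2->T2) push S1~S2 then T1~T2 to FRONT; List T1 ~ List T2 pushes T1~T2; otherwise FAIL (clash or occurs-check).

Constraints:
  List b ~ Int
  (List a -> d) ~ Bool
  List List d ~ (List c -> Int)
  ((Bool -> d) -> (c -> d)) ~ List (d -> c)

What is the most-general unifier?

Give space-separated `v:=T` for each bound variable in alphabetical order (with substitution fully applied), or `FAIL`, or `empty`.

Answer: FAIL

Derivation:
step 1: unify List b ~ Int  [subst: {-} | 3 pending]
  clash: List b vs Int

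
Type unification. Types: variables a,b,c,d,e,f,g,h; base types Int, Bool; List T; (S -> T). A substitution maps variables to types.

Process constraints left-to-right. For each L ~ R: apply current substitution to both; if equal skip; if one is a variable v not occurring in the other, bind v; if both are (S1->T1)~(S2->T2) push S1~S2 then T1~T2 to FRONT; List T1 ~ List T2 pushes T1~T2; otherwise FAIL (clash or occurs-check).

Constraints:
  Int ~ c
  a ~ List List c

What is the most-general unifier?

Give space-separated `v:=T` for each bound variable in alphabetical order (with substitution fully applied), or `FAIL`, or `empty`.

step 1: unify Int ~ c  [subst: {-} | 1 pending]
  bind c := Int
step 2: unify a ~ List List Int  [subst: {c:=Int} | 0 pending]
  bind a := List List Int

Answer: a:=List List Int c:=Int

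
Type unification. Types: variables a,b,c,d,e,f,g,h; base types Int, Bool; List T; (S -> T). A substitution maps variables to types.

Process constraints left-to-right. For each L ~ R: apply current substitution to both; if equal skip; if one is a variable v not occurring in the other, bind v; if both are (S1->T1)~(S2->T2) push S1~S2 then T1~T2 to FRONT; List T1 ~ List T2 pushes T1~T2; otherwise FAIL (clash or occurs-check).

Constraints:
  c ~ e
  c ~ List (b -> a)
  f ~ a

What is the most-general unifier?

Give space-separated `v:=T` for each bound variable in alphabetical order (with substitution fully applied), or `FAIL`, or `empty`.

Answer: c:=List (b -> a) e:=List (b -> a) f:=a

Derivation:
step 1: unify c ~ e  [subst: {-} | 2 pending]
  bind c := e
step 2: unify e ~ List (b -> a)  [subst: {c:=e} | 1 pending]
  bind e := List (b -> a)
step 3: unify f ~ a  [subst: {c:=e, e:=List (b -> a)} | 0 pending]
  bind f := a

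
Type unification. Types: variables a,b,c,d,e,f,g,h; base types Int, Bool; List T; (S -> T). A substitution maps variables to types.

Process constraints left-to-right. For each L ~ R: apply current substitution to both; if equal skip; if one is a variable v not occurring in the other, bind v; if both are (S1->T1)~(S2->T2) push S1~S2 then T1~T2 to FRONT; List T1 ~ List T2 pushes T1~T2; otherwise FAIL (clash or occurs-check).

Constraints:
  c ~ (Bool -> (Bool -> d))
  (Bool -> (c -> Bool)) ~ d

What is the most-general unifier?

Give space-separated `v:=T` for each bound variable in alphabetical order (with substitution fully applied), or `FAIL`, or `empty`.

Answer: FAIL

Derivation:
step 1: unify c ~ (Bool -> (Bool -> d))  [subst: {-} | 1 pending]
  bind c := (Bool -> (Bool -> d))
step 2: unify (Bool -> ((Bool -> (Bool -> d)) -> Bool)) ~ d  [subst: {c:=(Bool -> (Bool -> d))} | 0 pending]
  occurs-check fail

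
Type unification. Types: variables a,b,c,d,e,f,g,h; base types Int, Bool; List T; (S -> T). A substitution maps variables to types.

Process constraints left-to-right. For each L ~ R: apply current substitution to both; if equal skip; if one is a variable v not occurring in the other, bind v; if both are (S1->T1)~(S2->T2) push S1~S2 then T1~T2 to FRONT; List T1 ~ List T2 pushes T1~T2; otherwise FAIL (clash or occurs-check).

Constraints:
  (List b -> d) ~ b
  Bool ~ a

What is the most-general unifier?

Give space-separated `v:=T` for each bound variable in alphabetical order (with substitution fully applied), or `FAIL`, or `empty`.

step 1: unify (List b -> d) ~ b  [subst: {-} | 1 pending]
  occurs-check fail

Answer: FAIL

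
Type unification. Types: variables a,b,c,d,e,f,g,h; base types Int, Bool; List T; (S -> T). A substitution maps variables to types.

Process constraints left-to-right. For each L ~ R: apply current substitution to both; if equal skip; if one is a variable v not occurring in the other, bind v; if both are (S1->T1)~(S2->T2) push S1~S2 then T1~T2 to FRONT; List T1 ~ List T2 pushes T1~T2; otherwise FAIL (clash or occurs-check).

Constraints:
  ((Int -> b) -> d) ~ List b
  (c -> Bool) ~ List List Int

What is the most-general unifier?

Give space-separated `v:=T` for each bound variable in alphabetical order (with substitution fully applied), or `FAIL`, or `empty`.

Answer: FAIL

Derivation:
step 1: unify ((Int -> b) -> d) ~ List b  [subst: {-} | 1 pending]
  clash: ((Int -> b) -> d) vs List b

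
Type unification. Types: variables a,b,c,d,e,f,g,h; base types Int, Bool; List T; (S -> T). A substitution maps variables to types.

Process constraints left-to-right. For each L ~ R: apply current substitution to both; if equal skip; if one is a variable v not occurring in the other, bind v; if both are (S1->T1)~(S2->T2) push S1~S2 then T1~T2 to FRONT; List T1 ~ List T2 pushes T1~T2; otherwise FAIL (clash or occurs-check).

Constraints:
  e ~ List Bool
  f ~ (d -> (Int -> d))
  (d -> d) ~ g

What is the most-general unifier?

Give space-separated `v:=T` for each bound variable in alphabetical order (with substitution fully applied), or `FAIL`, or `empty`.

step 1: unify e ~ List Bool  [subst: {-} | 2 pending]
  bind e := List Bool
step 2: unify f ~ (d -> (Int -> d))  [subst: {e:=List Bool} | 1 pending]
  bind f := (d -> (Int -> d))
step 3: unify (d -> d) ~ g  [subst: {e:=List Bool, f:=(d -> (Int -> d))} | 0 pending]
  bind g := (d -> d)

Answer: e:=List Bool f:=(d -> (Int -> d)) g:=(d -> d)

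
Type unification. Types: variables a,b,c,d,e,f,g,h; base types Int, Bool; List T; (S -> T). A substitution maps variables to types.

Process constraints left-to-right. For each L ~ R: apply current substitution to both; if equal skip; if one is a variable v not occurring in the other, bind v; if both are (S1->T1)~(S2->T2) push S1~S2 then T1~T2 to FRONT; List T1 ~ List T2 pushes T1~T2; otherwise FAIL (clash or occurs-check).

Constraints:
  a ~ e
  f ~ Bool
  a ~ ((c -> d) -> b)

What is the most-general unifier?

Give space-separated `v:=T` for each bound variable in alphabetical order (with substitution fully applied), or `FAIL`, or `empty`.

step 1: unify a ~ e  [subst: {-} | 2 pending]
  bind a := e
step 2: unify f ~ Bool  [subst: {a:=e} | 1 pending]
  bind f := Bool
step 3: unify e ~ ((c -> d) -> b)  [subst: {a:=e, f:=Bool} | 0 pending]
  bind e := ((c -> d) -> b)

Answer: a:=((c -> d) -> b) e:=((c -> d) -> b) f:=Bool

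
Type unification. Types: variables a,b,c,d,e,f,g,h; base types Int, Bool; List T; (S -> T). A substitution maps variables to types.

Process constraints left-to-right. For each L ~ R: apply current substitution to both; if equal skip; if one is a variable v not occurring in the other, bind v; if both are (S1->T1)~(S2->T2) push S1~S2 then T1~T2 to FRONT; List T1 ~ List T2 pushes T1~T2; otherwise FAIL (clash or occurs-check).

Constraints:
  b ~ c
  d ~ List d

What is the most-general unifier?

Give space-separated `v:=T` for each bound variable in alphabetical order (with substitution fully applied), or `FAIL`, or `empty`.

step 1: unify b ~ c  [subst: {-} | 1 pending]
  bind b := c
step 2: unify d ~ List d  [subst: {b:=c} | 0 pending]
  occurs-check fail: d in List d

Answer: FAIL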